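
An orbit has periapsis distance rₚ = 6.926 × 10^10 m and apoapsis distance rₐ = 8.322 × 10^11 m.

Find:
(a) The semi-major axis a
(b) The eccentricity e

(a) a = (rₚ + rₐ) / 2 = (6.926e+10 + 8.322e+11) / 2 ≈ 4.507e+11 m = 4.507 × 10^11 m.
(b) e = (rₐ − rₚ) / (rₐ + rₚ) = (8.322e+11 − 6.926e+10) / (8.322e+11 + 6.926e+10) ≈ 0.8463.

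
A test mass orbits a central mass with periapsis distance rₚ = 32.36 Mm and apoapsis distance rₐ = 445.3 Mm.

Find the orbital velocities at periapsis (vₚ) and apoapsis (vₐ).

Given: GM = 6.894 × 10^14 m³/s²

Convert to SI: rₚ = 32.36 Mm = 3.236e+07 m; rₐ = 445.3 Mm = 4.453e+08 m.
Use the vis-viva equation v² = GM(2/r − 1/a) with a = (rₚ + rₐ)/2 = (3.236e+07 + 4.453e+08)/2 = 2.3883e+08 m.
vₚ = √(GM · (2/rₚ − 1/a)) = √(6.894e+14 · (2/3.236e+07 − 1/2.3883e+08)) m/s ≈ 6303 m/s = 6.303 km/s.
vₐ = √(GM · (2/rₐ − 1/a)) = √(6.894e+14 · (2/4.453e+08 − 1/2.3883e+08)) m/s ≈ 458 m/s = 458 m/s.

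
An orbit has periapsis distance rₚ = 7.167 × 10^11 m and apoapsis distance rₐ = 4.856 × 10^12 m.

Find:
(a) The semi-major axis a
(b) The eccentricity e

(a) a = (rₚ + rₐ) / 2 = (7.167e+11 + 4.856e+12) / 2 ≈ 2.786e+12 m = 2.786 × 10^12 m.
(b) e = (rₐ − rₚ) / (rₐ + rₚ) = (4.856e+12 − 7.167e+11) / (4.856e+12 + 7.167e+11) ≈ 0.7428.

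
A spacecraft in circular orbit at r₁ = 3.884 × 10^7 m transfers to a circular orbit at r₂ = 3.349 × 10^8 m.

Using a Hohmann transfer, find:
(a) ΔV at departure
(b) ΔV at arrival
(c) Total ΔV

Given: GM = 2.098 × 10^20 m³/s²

Transfer semi-major axis: a_t = (r₁ + r₂)/2 = (3.884e+07 + 3.349e+08)/2 = 1.8687e+08 m.
Circular speeds: v₁ = √(GM/r₁) = 2.32414e+06 m/s, v₂ = √(GM/r₂) = 791490 m/s.
Transfer speeds (vis-viva v² = GM(2/r − 1/a_t)): v₁ᵗ = 3.11136e+06 m/s, v₂ᵗ = 360840 m/s.
(a) ΔV₁ = |v₁ᵗ − v₁| ≈ 7.872e+05 m/s = 787.2 km/s.
(b) ΔV₂ = |v₂ − v₂ᵗ| ≈ 4.306e+05 m/s = 430.6 km/s.
(c) ΔV_total = ΔV₁ + ΔV₂ ≈ 1.218e+06 m/s = 1218 km/s.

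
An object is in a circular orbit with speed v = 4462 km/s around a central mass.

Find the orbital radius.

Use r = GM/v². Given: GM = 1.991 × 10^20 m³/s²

Convert to SI: v = 4462 km/s = 4.462e+06 m/s.
For a circular orbit, v² = GM / r, so r = GM / v².
r = 1.991e+20 / (4.462e+06)² m ≈ 1e+07 m = 10 Mm.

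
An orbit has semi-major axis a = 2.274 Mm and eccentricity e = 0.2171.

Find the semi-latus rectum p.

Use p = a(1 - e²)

Convert to SI: a = 2.274 Mm = 2.274e+06 m.
p = a (1 − e²).
p = 2.274e+06 · (1 − (0.2171)²) = 2.274e+06 · 0.952868 ≈ 2.167e+06 m = 2.167 Mm.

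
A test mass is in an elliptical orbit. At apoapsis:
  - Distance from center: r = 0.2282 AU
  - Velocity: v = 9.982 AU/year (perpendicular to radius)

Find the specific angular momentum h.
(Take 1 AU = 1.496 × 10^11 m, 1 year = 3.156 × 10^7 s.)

Convert to SI: r = 0.2282 AU = 3.41387e+10 m; v = 9.982 AU/year = 47316.5 m/s.
With v perpendicular to r, h = r · v.
h = 3.41387e+10 · 47316.5 m²/s ≈ 1.615e+15 m²/s.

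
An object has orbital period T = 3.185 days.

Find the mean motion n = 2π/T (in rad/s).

Convert to SI: T = 3.185 days = 275184 s.
n = 2π / T.
n = 2π / 275184 s ≈ 2.283e-05 rad/s.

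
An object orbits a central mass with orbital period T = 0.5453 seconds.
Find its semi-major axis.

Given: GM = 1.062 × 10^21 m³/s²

Invert Kepler's third law: a = (GM · T² / (4π²))^(1/3).
Substituting T = 0.5453 s and GM = 1.062e+21 m³/s²:
a = (1.062e+21 · (0.5453)² / (4π²))^(1/3) m
a ≈ 2e+06 m = 2 Mm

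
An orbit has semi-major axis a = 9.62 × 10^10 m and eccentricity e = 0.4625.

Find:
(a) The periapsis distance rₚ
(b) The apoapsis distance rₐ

(a) rₚ = a(1 − e) = 9.62e+10 · (1 − 0.4625) = 9.62e+10 · 0.5375 ≈ 5.171e+10 m = 5.171 × 10^10 m.
(b) rₐ = a(1 + e) = 9.62e+10 · (1 + 0.4625) = 9.62e+10 · 1.4625 ≈ 1.407e+11 m = 1.407 × 10^11 m.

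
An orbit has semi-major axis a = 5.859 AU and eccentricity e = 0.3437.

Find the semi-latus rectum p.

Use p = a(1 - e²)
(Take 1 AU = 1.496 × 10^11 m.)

Convert to SI: a = 5.859 AU = 8.76506e+11 m.
p = a (1 − e²).
p = 8.76506e+11 · (1 − (0.3437)²) = 8.76506e+11 · 0.88187 ≈ 7.73e+11 m = 5.167 AU.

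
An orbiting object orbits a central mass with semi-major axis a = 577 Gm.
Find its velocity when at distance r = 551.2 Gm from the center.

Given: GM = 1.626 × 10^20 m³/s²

Convert to SI: a = 577 Gm = 5.77e+11 m; r = 551.2 Gm = 5.512e+11 m.
Vis-viva: v = √(GM · (2/r − 1/a)).
2/r − 1/a = 2/5.512e+11 − 1/5.77e+11 = 1.89534e-12 m⁻¹.
v = √(1.626e+20 · 1.89534e-12) m/s ≈ 1.756e+04 m/s = 17.56 km/s.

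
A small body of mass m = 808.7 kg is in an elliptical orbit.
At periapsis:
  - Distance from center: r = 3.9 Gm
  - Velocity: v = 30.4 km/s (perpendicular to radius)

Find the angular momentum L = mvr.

Convert to SI: r = 3.9 Gm = 3.9e+09 m; v = 30.4 km/s = 30400 m/s.
Since v is perpendicular to r, L = m · v · r.
L = 808.7 · 30400 · 3.9e+09 kg·m²/s ≈ 9.588e+16 kg·m²/s.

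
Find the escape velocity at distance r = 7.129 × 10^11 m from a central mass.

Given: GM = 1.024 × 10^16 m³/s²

Escape velocity comes from setting total energy to zero: ½v² − GM/r = 0 ⇒ v_esc = √(2GM / r).
v_esc = √(2 · 1.024e+16 / 7.129e+11) m/s ≈ 169.5 m/s = 169.5 m/s.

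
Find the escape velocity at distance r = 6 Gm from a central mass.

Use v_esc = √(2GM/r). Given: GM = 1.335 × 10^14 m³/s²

Convert to SI: r = 6 Gm = 6e+09 m.
Escape velocity comes from setting total energy to zero: ½v² − GM/r = 0 ⇒ v_esc = √(2GM / r).
v_esc = √(2 · 1.335e+14 / 6e+09) m/s ≈ 211 m/s = 211 m/s.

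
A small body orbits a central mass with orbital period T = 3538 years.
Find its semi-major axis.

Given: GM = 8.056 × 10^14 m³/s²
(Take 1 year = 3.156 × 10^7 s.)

Convert to SI: T = 3538 years = 1.11659e+11 s.
Invert Kepler's third law: a = (GM · T² / (4π²))^(1/3).
Substituting T = 1.11659e+11 s and GM = 8.056e+14 m³/s²:
a = (8.056e+14 · (1.11659e+11)² / (4π²))^(1/3) m
a ≈ 6.337e+11 m = 6.337 × 10^11 m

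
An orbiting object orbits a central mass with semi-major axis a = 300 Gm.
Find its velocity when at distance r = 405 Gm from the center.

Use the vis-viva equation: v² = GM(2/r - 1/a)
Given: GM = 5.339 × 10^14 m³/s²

Convert to SI: a = 300 Gm = 3e+11 m; r = 405 Gm = 4.05e+11 m.
Vis-viva: v = √(GM · (2/r − 1/a)).
2/r − 1/a = 2/4.05e+11 − 1/3e+11 = 1.60494e-12 m⁻¹.
v = √(5.339e+14 · 1.60494e-12) m/s ≈ 29.27 m/s = 29.27 m/s.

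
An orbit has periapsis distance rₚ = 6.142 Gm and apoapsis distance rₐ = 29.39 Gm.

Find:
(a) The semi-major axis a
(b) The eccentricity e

Convert to SI: rₚ = 6.142 Gm = 6.142e+09 m; rₐ = 29.39 Gm = 2.939e+10 m.
(a) a = (rₚ + rₐ) / 2 = (6.142e+09 + 2.939e+10) / 2 ≈ 1.777e+10 m = 17.77 Gm.
(b) e = (rₐ − rₚ) / (rₐ + rₚ) = (2.939e+10 − 6.142e+09) / (2.939e+10 + 6.142e+09) ≈ 0.6543.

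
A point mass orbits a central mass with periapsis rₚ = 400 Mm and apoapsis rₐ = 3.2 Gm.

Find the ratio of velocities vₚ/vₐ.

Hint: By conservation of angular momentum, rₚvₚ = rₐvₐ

Convert to SI: rₚ = 400 Mm = 4e+08 m; rₐ = 3.2 Gm = 3.2e+09 m.
Conservation of angular momentum gives rₚvₚ = rₐvₐ, so vₚ/vₐ = rₐ/rₚ.
vₚ/vₐ = 3.2e+09 / 4e+08 ≈ 8.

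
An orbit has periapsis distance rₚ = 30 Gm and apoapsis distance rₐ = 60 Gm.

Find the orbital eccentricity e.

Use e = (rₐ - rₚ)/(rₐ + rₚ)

Convert to SI: rₚ = 30 Gm = 3e+10 m; rₐ = 60 Gm = 6e+10 m.
e = (rₐ − rₚ) / (rₐ + rₚ).
e = (6e+10 − 3e+10) / (6e+10 + 3e+10) = 3e+10 / 9e+10 ≈ 0.3333.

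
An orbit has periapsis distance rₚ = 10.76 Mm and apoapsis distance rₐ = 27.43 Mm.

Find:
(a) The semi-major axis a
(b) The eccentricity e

Convert to SI: rₚ = 10.76 Mm = 1.076e+07 m; rₐ = 27.43 Mm = 2.743e+07 m.
(a) a = (rₚ + rₐ) / 2 = (1.076e+07 + 2.743e+07) / 2 ≈ 1.91e+07 m = 19.09 Mm.
(b) e = (rₐ − rₚ) / (rₐ + rₚ) = (2.743e+07 − 1.076e+07) / (2.743e+07 + 1.076e+07) ≈ 0.4365.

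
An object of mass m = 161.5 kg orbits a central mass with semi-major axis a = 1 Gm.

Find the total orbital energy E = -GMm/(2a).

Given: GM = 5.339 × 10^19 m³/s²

Convert to SI: a = 1 Gm = 1e+09 m.
E = −GMm / (2a).
E = −5.339e+19 · 161.5 / (2 · 1e+09) J ≈ -4.311e+12 J = -4.311 TJ.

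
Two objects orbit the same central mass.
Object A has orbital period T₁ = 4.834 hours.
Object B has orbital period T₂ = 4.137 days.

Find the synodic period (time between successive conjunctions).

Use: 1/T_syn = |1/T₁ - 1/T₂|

Convert to SI: T₁ = 4.834 hours = 17402.4 s; T₂ = 4.137 days = 357437 s.
T_syn = |T₁ · T₂ / (T₁ − T₂)|.
T_syn = |17402.4 · 357437 / (17402.4 − 357437)| s ≈ 1.829e+04 s = 5.081 hours.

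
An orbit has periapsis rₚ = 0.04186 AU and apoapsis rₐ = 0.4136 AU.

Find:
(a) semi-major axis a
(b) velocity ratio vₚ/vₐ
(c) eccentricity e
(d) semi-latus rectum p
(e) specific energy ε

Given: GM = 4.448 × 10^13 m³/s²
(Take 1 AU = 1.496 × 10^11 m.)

Convert to SI: rₚ = 0.04186 AU = 6.26226e+09 m; rₐ = 0.4136 AU = 6.18746e+10 m.
(a) a = (rₚ + rₐ)/2 = (6.26226e+09 + 6.18746e+10)/2 ≈ 3.407e+10 m
(b) Conservation of angular momentum (rₚvₚ = rₐvₐ) gives vₚ/vₐ = rₐ/rₚ = 6.18746e+10/6.26226e+09 ≈ 9.881
(c) e = (rₐ − rₚ)/(rₐ + rₚ) = (6.18746e+10 − 6.26226e+09)/(6.18746e+10 + 6.26226e+09) ≈ 0.8162
(d) From a = (rₚ + rₐ)/2 = 3.40684e+10 m and e = (rₐ − rₚ)/(rₐ + rₚ) = 0.816186, p = a(1 − e²) = 3.40684e+10 · (1 − (0.816186)²) ≈ 1.137e+10 m
(e) With a = (rₚ + rₐ)/2 = 3.40684e+10 m, ε = −GM/(2a) = −4.448e+13/(2 · 3.40684e+10) J/kg ≈ -652.8 J/kg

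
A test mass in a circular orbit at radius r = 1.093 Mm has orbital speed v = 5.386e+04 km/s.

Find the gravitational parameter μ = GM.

Convert to SI: r = 1.093 Mm = 1.093e+06 m; v = 5.386e+04 km/s = 5.386e+07 m/s.
For a circular orbit v² = GM/r, so GM = v² · r.
GM = (5.386e+07)² · 1.093e+06 m³/s² ≈ 3.171e+21 m³/s² = 3.171 × 10^21 m³/s².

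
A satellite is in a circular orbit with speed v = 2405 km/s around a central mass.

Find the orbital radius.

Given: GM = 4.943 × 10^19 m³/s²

Convert to SI: v = 2405 km/s = 2.405e+06 m/s.
For a circular orbit, v² = GM / r, so r = GM / v².
r = 4.943e+19 / (2.405e+06)² m ≈ 8.546e+06 m = 8.546 × 10^6 m.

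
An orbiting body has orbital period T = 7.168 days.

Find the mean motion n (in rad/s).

Convert to SI: T = 7.168 days = 619315 s.
n = 2π / T.
n = 2π / 619315 s ≈ 1.015e-05 rad/s.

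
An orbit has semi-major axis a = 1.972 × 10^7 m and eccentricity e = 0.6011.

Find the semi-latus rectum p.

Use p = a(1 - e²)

p = a (1 − e²).
p = 1.972e+07 · (1 − (0.6011)²) = 1.972e+07 · 0.638679 ≈ 1.259e+07 m = 1.259 × 10^7 m.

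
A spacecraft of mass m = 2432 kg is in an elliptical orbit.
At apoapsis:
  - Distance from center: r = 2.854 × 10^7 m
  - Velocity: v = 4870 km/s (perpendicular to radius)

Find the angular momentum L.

Convert to SI: v = 4870 km/s = 4.87e+06 m/s.
Since v is perpendicular to r, L = m · v · r.
L = 2432 · 4.87e+06 · 2.854e+07 kg·m²/s ≈ 3.38e+17 kg·m²/s.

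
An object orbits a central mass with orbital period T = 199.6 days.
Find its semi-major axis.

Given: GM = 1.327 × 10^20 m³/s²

Convert to SI: T = 199.6 days = 1.72454e+07 s.
Invert Kepler's third law: a = (GM · T² / (4π²))^(1/3).
Substituting T = 1.72454e+07 s and GM = 1.327e+20 m³/s²:
a = (1.327e+20 · (1.72454e+07)² / (4π²))^(1/3) m
a ≈ 9.999e+10 m = 99.99 Gm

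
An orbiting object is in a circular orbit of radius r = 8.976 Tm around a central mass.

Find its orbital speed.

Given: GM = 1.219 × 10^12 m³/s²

Convert to SI: r = 8.976 Tm = 8.976e+12 m.
For a circular orbit, gravity supplies the centripetal force, so v = √(GM / r).
v = √(1.219e+12 / 8.976e+12) m/s ≈ 0.3685 m/s = 0.3685 m/s.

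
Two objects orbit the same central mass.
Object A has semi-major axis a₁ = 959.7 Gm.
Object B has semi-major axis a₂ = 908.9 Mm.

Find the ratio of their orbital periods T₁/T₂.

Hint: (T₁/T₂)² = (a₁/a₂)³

Convert to SI: a₁ = 959.7 Gm = 9.597e+11 m; a₂ = 908.9 Mm = 9.089e+08 m.
From Kepler's third law, (T₁/T₂)² = (a₁/a₂)³, so T₁/T₂ = (a₁/a₂)^(3/2).
a₁/a₂ = 9.597e+11 / 9.089e+08 = 1055.89.
T₁/T₂ = (1055.89)^(3/2) ≈ 3.431e+04.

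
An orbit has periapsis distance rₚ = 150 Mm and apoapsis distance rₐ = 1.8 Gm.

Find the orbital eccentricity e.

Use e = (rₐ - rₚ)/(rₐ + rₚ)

Convert to SI: rₚ = 150 Mm = 1.5e+08 m; rₐ = 1.8 Gm = 1.8e+09 m.
e = (rₐ − rₚ) / (rₐ + rₚ).
e = (1.8e+09 − 1.5e+08) / (1.8e+09 + 1.5e+08) = 1.65e+09 / 1.95e+09 ≈ 0.8462.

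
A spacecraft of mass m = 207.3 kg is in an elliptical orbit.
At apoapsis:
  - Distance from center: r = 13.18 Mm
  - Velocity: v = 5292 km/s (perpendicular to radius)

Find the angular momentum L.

Convert to SI: r = 13.18 Mm = 1.318e+07 m; v = 5292 km/s = 5.292e+06 m/s.
Since v is perpendicular to r, L = m · v · r.
L = 207.3 · 5.292e+06 · 1.318e+07 kg·m²/s ≈ 1.446e+16 kg·m²/s.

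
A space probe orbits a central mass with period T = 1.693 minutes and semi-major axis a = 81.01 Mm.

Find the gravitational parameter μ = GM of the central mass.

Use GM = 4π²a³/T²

Convert to SI: T = 1.693 minutes = 101.58 s; a = 81.01 Mm = 8.101e+07 m.
GM = 4π² · a³ / T².
GM = 4π² · (8.101e+07)³ / (101.58)² m³/s² ≈ 2.034e+21 m³/s² = 2.034 × 10^21 m³/s².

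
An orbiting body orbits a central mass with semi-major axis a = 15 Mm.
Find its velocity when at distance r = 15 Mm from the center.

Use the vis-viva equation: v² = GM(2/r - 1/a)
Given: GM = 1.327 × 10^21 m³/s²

Convert to SI: a = 15 Mm = 1.5e+07 m; r = 15 Mm = 1.5e+07 m.
Vis-viva: v = √(GM · (2/r − 1/a)).
2/r − 1/a = 2/1.5e+07 − 1/1.5e+07 = 6.66667e-08 m⁻¹.
v = √(1.327e+21 · 6.66667e-08) m/s ≈ 9.406e+06 m/s = 9406 km/s.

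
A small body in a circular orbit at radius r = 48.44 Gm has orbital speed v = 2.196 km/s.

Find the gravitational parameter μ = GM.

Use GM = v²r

Convert to SI: r = 48.44 Gm = 4.844e+10 m; v = 2.196 km/s = 2196 m/s.
For a circular orbit v² = GM/r, so GM = v² · r.
GM = (2196)² · 4.844e+10 m³/s² ≈ 2.336e+17 m³/s² = 2.336 × 10^17 m³/s².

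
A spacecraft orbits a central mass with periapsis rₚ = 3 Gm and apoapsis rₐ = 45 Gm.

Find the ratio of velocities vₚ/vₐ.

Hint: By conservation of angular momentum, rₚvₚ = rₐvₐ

Convert to SI: rₚ = 3 Gm = 3e+09 m; rₐ = 45 Gm = 4.5e+10 m.
Conservation of angular momentum gives rₚvₚ = rₐvₐ, so vₚ/vₐ = rₐ/rₚ.
vₚ/vₐ = 4.5e+10 / 3e+09 ≈ 15.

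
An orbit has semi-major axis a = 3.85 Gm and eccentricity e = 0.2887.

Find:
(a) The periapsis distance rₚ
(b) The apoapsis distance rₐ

Convert to SI: a = 3.85 Gm = 3.85e+09 m.
(a) rₚ = a(1 − e) = 3.85e+09 · (1 − 0.2887) = 3.85e+09 · 0.7113 ≈ 2.739e+09 m = 2.739 Gm.
(b) rₐ = a(1 + e) = 3.85e+09 · (1 + 0.2887) = 3.85e+09 · 1.2887 ≈ 4.961e+09 m = 4.961 Gm.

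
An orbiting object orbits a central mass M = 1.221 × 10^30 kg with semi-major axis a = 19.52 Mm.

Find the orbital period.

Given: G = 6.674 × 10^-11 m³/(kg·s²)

Convert to SI: a = 19.52 Mm = 1.952e+07 m.
GM = G · M = 6.674e-11 · 1.221e+30 = 8.14895e+19 m³/s².
Kepler's third law: T = 2π √(a³ / GM).
Substituting a = 1.952e+07 m and GM = 8.14895e+19 m³/s²:
T = 2π √((1.952e+07)³ / 8.14895e+19) s
T ≈ 60.03 s = 1 minutes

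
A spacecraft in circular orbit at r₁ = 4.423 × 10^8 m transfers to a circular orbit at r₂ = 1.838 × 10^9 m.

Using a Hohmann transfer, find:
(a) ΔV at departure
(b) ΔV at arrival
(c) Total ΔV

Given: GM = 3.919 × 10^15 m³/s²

Transfer semi-major axis: a_t = (r₁ + r₂)/2 = (4.423e+08 + 1.838e+09)/2 = 1.14015e+09 m.
Circular speeds: v₁ = √(GM/r₁) = 2976.66 m/s, v₂ = √(GM/r₂) = 1460.21 m/s.
Transfer speeds (vis-viva v² = GM(2/r − 1/a_t)): v₁ᵗ = 3779.38 m/s, v₂ᵗ = 909.478 m/s.
(a) ΔV₁ = |v₁ᵗ − v₁| ≈ 802.7 m/s = 802.7 m/s.
(b) ΔV₂ = |v₂ − v₂ᵗ| ≈ 550.7 m/s = 550.7 m/s.
(c) ΔV_total = ΔV₁ + ΔV₂ ≈ 1353 m/s = 1.353 km/s.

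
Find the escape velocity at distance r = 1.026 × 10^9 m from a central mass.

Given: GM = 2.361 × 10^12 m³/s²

Escape velocity comes from setting total energy to zero: ½v² − GM/r = 0 ⇒ v_esc = √(2GM / r).
v_esc = √(2 · 2.361e+12 / 1.026e+09) m/s ≈ 67.84 m/s = 67.84 m/s.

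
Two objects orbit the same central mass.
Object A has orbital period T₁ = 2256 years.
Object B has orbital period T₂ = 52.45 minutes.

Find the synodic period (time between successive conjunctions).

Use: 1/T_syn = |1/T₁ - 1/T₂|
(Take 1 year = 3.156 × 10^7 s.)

Convert to SI: T₁ = 2256 years = 7.11994e+10 s; T₂ = 52.45 minutes = 3147 s.
T_syn = |T₁ · T₂ / (T₁ − T₂)|.
T_syn = |7.11994e+10 · 3147 / (7.11994e+10 − 3147)| s ≈ 3147 s = 52.45 minutes.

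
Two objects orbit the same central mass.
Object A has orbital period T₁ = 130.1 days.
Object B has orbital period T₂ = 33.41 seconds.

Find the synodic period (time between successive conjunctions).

Convert to SI: T₁ = 130.1 days = 1.12406e+07 s.
T_syn = |T₁ · T₂ / (T₁ − T₂)|.
T_syn = |1.12406e+07 · 33.41 / (1.12406e+07 − 33.41)| s ≈ 33.41 s = 33.41 seconds.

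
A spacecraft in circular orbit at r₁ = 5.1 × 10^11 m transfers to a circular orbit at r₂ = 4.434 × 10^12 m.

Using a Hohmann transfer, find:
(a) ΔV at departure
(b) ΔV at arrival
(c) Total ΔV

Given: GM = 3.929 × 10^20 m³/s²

Transfer semi-major axis: a_t = (r₁ + r₂)/2 = (5.1e+11 + 4.434e+12)/2 = 2.472e+12 m.
Circular speeds: v₁ = √(GM/r₁) = 27755.9 m/s, v₂ = √(GM/r₂) = 9413.33 m/s.
Transfer speeds (vis-viva v² = GM(2/r − 1/a_t)): v₁ᵗ = 37173.2 m/s, v₂ᵗ = 4275.67 m/s.
(a) ΔV₁ = |v₁ᵗ − v₁| ≈ 9417 m/s = 9.417 km/s.
(b) ΔV₂ = |v₂ − v₂ᵗ| ≈ 5138 m/s = 5.138 km/s.
(c) ΔV_total = ΔV₁ + ΔV₂ ≈ 1.455e+04 m/s = 14.55 km/s.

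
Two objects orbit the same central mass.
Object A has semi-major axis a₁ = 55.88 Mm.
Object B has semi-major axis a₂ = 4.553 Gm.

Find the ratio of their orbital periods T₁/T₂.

Convert to SI: a₁ = 55.88 Mm = 5.588e+07 m; a₂ = 4.553 Gm = 4.553e+09 m.
From Kepler's third law, (T₁/T₂)² = (a₁/a₂)³, so T₁/T₂ = (a₁/a₂)^(3/2).
a₁/a₂ = 5.588e+07 / 4.553e+09 = 0.0122732.
T₁/T₂ = (0.0122732)^(3/2) ≈ 0.00136.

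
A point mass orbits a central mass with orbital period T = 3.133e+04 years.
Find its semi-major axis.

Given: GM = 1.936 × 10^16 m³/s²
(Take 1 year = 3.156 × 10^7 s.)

Convert to SI: T = 3.133e+04 years = 9.88775e+11 s.
Invert Kepler's third law: a = (GM · T² / (4π²))^(1/3).
Substituting T = 9.88775e+11 s and GM = 1.936e+16 m³/s²:
a = (1.936e+16 · (9.88775e+11)² / (4π²))^(1/3) m
a ≈ 7.827e+12 m = 7.827 Tm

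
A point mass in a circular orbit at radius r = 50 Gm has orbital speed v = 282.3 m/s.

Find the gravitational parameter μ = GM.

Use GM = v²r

Convert to SI: r = 50 Gm = 5e+10 m.
For a circular orbit v² = GM/r, so GM = v² · r.
GM = (282.3)² · 5e+10 m³/s² ≈ 3.985e+15 m³/s² = 3.985 × 10^15 m³/s².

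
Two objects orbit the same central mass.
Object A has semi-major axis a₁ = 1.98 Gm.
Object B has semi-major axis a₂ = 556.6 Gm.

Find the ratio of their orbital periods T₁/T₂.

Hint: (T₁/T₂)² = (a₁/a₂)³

Convert to SI: a₁ = 1.98 Gm = 1.98e+09 m; a₂ = 556.6 Gm = 5.566e+11 m.
From Kepler's third law, (T₁/T₂)² = (a₁/a₂)³, so T₁/T₂ = (a₁/a₂)^(3/2).
a₁/a₂ = 1.98e+09 / 5.566e+11 = 0.00355731.
T₁/T₂ = (0.00355731)^(3/2) ≈ 0.0002122.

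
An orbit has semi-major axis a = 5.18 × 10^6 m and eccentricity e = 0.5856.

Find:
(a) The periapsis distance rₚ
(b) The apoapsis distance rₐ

(a) rₚ = a(1 − e) = 5.18e+06 · (1 − 0.5856) = 5.18e+06 · 0.4144 ≈ 2.147e+06 m = 2.147 × 10^6 m.
(b) rₐ = a(1 + e) = 5.18e+06 · (1 + 0.5856) = 5.18e+06 · 1.5856 ≈ 8.213e+06 m = 8.213 × 10^6 m.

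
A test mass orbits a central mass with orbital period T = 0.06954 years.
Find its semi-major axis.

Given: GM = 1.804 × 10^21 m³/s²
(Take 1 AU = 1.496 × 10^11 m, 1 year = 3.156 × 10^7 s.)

Convert to SI: T = 0.06954 years = 2.19468e+06 s.
Invert Kepler's third law: a = (GM · T² / (4π²))^(1/3).
Substituting T = 2.19468e+06 s and GM = 1.804e+21 m³/s²:
a = (1.804e+21 · (2.19468e+06)² / (4π²))^(1/3) m
a ≈ 6.038e+10 m = 0.4036 AU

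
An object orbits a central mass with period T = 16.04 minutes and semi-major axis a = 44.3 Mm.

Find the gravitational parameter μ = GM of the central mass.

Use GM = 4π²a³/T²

Convert to SI: T = 16.04 minutes = 962.4 s; a = 44.3 Mm = 4.43e+07 m.
GM = 4π² · a³ / T².
GM = 4π² · (4.43e+07)³ / (962.4)² m³/s² ≈ 3.706e+18 m³/s² = 3.706 × 10^18 m³/s².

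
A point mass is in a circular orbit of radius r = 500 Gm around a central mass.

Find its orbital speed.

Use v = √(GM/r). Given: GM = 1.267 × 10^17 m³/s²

Convert to SI: r = 500 Gm = 5e+11 m.
For a circular orbit, gravity supplies the centripetal force, so v = √(GM / r).
v = √(1.267e+17 / 5e+11) m/s ≈ 503.4 m/s = 503.4 m/s.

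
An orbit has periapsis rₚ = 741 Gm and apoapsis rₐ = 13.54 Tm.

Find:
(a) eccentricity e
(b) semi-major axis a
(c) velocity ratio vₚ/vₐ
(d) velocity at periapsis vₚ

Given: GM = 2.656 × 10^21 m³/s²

Convert to SI: rₚ = 741 Gm = 7.41e+11 m; rₐ = 13.54 Tm = 1.354e+13 m.
(a) e = (rₐ − rₚ)/(rₐ + rₚ) = (1.354e+13 − 7.41e+11)/(1.354e+13 + 7.41e+11) ≈ 0.8962
(b) a = (rₚ + rₐ)/2 = (7.41e+11 + 1.354e+13)/2 ≈ 7.14e+12 m
(c) Conservation of angular momentum (rₚvₚ = rₐvₐ) gives vₚ/vₐ = rₐ/rₚ = 1.354e+13/7.41e+11 ≈ 18.27
(d) With a = (rₚ + rₐ)/2 = 7.1405e+12 m, vₚ = √(GM (2/rₚ − 1/a)) = √(2.656e+21 · (2/7.41e+11 − 1/7.1405e+12)) m/s ≈ 8.244e+04 m/s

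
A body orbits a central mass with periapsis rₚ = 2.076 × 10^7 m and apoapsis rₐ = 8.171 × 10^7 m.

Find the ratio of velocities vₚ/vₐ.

Conservation of angular momentum gives rₚvₚ = rₐvₐ, so vₚ/vₐ = rₐ/rₚ.
vₚ/vₐ = 8.171e+07 / 2.076e+07 ≈ 3.936.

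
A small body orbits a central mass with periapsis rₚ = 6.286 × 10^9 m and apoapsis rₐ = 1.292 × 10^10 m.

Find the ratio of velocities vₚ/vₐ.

Conservation of angular momentum gives rₚvₚ = rₐvₐ, so vₚ/vₐ = rₐ/rₚ.
vₚ/vₐ = 1.292e+10 / 6.286e+09 ≈ 2.055.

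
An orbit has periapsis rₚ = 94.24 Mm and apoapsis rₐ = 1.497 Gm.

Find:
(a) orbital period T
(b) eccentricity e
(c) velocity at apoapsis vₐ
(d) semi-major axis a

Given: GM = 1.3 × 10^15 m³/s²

Convert to SI: rₚ = 94.24 Mm = 9.424e+07 m; rₐ = 1.497 Gm = 1.497e+09 m.
(a) With a = (rₚ + rₐ)/2 = 7.9562e+08 m, T = 2π √(a³/GM) = 2π √((7.9562e+08)³/1.3e+15) s ≈ 3.911e+06 s
(b) e = (rₐ − rₚ)/(rₐ + rₚ) = (1.497e+09 − 9.424e+07)/(1.497e+09 + 9.424e+07) ≈ 0.8816
(c) With a = (rₚ + rₐ)/2 = 7.9562e+08 m, vₐ = √(GM (2/rₐ − 1/a)) = √(1.3e+15 · (2/1.497e+09 − 1/7.9562e+08)) m/s ≈ 320.7 m/s
(d) a = (rₚ + rₐ)/2 = (9.424e+07 + 1.497e+09)/2 ≈ 7.956e+08 m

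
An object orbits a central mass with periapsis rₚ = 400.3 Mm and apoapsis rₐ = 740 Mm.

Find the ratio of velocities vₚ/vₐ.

Convert to SI: rₚ = 400.3 Mm = 4.003e+08 m; rₐ = 740 Mm = 7.4e+08 m.
Conservation of angular momentum gives rₚvₚ = rₐvₐ, so vₚ/vₐ = rₐ/rₚ.
vₚ/vₐ = 7.4e+08 / 4.003e+08 ≈ 1.849.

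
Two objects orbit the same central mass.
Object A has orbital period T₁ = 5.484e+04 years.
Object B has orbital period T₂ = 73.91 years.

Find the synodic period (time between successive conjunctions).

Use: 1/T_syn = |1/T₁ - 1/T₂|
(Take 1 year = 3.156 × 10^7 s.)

Convert to SI: T₁ = 5.484e+04 years = 1.73075e+12 s; T₂ = 73.91 years = 2.3326e+09 s.
T_syn = |T₁ · T₂ / (T₁ − T₂)|.
T_syn = |1.73075e+12 · 2.3326e+09 / (1.73075e+12 − 2.3326e+09)| s ≈ 2.336e+09 s = 74.01 years.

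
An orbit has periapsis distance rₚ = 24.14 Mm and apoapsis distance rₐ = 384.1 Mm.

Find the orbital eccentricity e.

Convert to SI: rₚ = 24.14 Mm = 2.414e+07 m; rₐ = 384.1 Mm = 3.841e+08 m.
e = (rₐ − rₚ) / (rₐ + rₚ).
e = (3.841e+08 − 2.414e+07) / (3.841e+08 + 2.414e+07) = 3.5996e+08 / 4.0824e+08 ≈ 0.8817.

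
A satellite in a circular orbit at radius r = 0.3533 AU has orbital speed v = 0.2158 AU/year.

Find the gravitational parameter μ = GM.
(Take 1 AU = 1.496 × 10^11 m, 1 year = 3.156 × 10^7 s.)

Convert to SI: r = 0.3533 AU = 5.28537e+10 m; v = 0.2158 AU/year = 1022.93 m/s.
For a circular orbit v² = GM/r, so GM = v² · r.
GM = (1022.93)² · 5.28537e+10 m³/s² ≈ 5.531e+16 m³/s² = 5.531 × 10^16 m³/s².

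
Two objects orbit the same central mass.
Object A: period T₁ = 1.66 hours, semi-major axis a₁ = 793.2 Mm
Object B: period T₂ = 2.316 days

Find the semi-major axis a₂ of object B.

Convert to SI: T₁ = 1.66 hours = 5976 s; a₁ = 793.2 Mm = 7.932e+08 m; T₂ = 2.316 days = 200102 s.
Kepler's third law: (T₁/T₂)² = (a₁/a₂)³ ⇒ a₂ = a₁ · (T₂/T₁)^(2/3).
T₂/T₁ = 200102 / 5976 = 33.4843.
a₂ = 7.932e+08 · (33.4843)^(2/3) m ≈ 8.24e+09 m = 8.24 Gm.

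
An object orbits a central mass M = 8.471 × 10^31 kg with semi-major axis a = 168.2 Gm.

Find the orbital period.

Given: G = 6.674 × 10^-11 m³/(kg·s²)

Convert to SI: a = 168.2 Gm = 1.682e+11 m.
GM = G · M = 6.674e-11 · 8.471e+31 = 5.65355e+21 m³/s².
Kepler's third law: T = 2π √(a³ / GM).
Substituting a = 1.682e+11 m and GM = 5.65355e+21 m³/s²:
T = 2π √((1.682e+11)³ / 5.65355e+21) s
T ≈ 5.764e+06 s = 66.72 days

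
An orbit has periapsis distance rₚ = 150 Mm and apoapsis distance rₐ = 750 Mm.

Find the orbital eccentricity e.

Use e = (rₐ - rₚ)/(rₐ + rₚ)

Convert to SI: rₚ = 150 Mm = 1.5e+08 m; rₐ = 750 Mm = 7.5e+08 m.
e = (rₐ − rₚ) / (rₐ + rₚ).
e = (7.5e+08 − 1.5e+08) / (7.5e+08 + 1.5e+08) = 6e+08 / 9e+08 ≈ 0.6667.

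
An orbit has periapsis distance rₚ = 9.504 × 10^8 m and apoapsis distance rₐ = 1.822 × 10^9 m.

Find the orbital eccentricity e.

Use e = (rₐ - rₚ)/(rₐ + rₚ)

e = (rₐ − rₚ) / (rₐ + rₚ).
e = (1.822e+09 − 9.504e+08) / (1.822e+09 + 9.504e+08) = 8.716e+08 / 2.7724e+09 ≈ 0.3144.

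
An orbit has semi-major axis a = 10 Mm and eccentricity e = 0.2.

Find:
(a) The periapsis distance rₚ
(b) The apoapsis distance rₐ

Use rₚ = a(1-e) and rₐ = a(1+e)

Convert to SI: a = 10 Mm = 1e+07 m.
(a) rₚ = a(1 − e) = 1e+07 · (1 − 0.2) = 1e+07 · 0.8 ≈ 8e+06 m = 8 Mm.
(b) rₐ = a(1 + e) = 1e+07 · (1 + 0.2) = 1e+07 · 1.2 ≈ 1.2e+07 m = 12 Mm.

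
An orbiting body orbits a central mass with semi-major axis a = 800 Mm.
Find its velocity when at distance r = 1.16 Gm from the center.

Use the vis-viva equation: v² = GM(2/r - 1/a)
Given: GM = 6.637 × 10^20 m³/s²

Convert to SI: a = 800 Mm = 8e+08 m; r = 1.16 Gm = 1.16e+09 m.
Vis-viva: v = √(GM · (2/r − 1/a)).
2/r − 1/a = 2/1.16e+09 − 1/8e+08 = 4.74138e-10 m⁻¹.
v = √(6.637e+20 · 4.74138e-10) m/s ≈ 5.61e+05 m/s = 561 km/s.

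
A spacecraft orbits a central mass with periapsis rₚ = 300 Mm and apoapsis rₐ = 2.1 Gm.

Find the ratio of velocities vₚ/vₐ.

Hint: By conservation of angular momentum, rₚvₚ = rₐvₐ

Convert to SI: rₚ = 300 Mm = 3e+08 m; rₐ = 2.1 Gm = 2.1e+09 m.
Conservation of angular momentum gives rₚvₚ = rₐvₐ, so vₚ/vₐ = rₐ/rₚ.
vₚ/vₐ = 2.1e+09 / 3e+08 ≈ 7.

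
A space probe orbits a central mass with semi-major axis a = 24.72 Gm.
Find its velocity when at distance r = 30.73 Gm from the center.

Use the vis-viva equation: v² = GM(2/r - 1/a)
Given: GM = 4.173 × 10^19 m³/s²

Convert to SI: a = 24.72 Gm = 2.472e+10 m; r = 30.73 Gm = 3.073e+10 m.
Vis-viva: v = √(GM · (2/r − 1/a)).
2/r − 1/a = 2/3.073e+10 − 1/2.472e+10 = 2.46299e-11 m⁻¹.
v = √(4.173e+19 · 2.46299e-11) m/s ≈ 3.206e+04 m/s = 32.06 km/s.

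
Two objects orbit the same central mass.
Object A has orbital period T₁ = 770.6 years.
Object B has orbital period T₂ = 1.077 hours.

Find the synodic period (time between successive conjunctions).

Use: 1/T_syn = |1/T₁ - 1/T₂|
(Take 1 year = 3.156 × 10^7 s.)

Convert to SI: T₁ = 770.6 years = 2.43201e+10 s; T₂ = 1.077 hours = 3877.2 s.
T_syn = |T₁ · T₂ / (T₁ − T₂)|.
T_syn = |2.43201e+10 · 3877.2 / (2.43201e+10 − 3877.2)| s ≈ 3877 s = 1.077 hours.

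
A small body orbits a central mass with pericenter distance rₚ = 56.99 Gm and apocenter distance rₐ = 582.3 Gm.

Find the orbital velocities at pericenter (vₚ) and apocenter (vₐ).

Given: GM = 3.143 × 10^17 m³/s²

Convert to SI: rₚ = 56.99 Gm = 5.699e+10 m; rₐ = 582.3 Gm = 5.823e+11 m.
Use the vis-viva equation v² = GM(2/r − 1/a) with a = (rₚ + rₐ)/2 = (5.699e+10 + 5.823e+11)/2 = 3.19645e+11 m.
vₚ = √(GM · (2/rₚ − 1/a)) = √(3.143e+17 · (2/5.699e+10 − 1/3.19645e+11)) m/s ≈ 3170 m/s = 3.17 km/s.
vₐ = √(GM · (2/rₐ − 1/a)) = √(3.143e+17 · (2/5.823e+11 − 1/3.19645e+11)) m/s ≈ 310.2 m/s = 310.2 m/s.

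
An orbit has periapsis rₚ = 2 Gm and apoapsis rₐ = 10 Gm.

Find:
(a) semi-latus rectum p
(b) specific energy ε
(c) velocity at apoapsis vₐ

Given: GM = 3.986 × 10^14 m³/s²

Convert to SI: rₚ = 2 Gm = 2e+09 m; rₐ = 10 Gm = 1e+10 m.
(a) From a = (rₚ + rₐ)/2 = 6e+09 m and e = (rₐ − rₚ)/(rₐ + rₚ) = 0.666667, p = a(1 − e²) = 6e+09 · (1 − (0.666667)²) ≈ 3.333e+09 m
(b) With a = (rₚ + rₐ)/2 = 6e+09 m, ε = −GM/(2a) = −3.986e+14/(2 · 6e+09) J/kg ≈ -3.322e+04 J/kg
(c) With a = (rₚ + rₐ)/2 = 6e+09 m, vₐ = √(GM (2/rₐ − 1/a)) = √(3.986e+14 · (2/1e+10 − 1/6e+09)) m/s ≈ 115.3 m/s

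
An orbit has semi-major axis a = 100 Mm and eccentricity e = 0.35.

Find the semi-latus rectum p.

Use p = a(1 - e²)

Convert to SI: a = 100 Mm = 1e+08 m.
p = a (1 − e²).
p = 1e+08 · (1 − (0.35)²) = 1e+08 · 0.8775 ≈ 8.775e+07 m = 87.75 Mm.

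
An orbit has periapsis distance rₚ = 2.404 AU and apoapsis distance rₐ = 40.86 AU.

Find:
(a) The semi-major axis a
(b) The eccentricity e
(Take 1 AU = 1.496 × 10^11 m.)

Convert to SI: rₚ = 2.404 AU = 3.59638e+11 m; rₐ = 40.86 AU = 6.11266e+12 m.
(a) a = (rₚ + rₐ) / 2 = (3.59638e+11 + 6.11266e+12) / 2 ≈ 3.236e+12 m = 21.63 AU.
(b) e = (rₐ − rₚ) / (rₐ + rₚ) = (6.11266e+12 − 3.59638e+11) / (6.11266e+12 + 3.59638e+11) ≈ 0.8889.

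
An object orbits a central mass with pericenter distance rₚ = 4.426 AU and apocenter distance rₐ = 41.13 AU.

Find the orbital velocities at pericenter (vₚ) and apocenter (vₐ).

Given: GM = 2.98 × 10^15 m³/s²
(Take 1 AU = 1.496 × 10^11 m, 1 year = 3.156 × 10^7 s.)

Convert to SI: rₚ = 4.426 AU = 6.6213e+11 m; rₐ = 41.13 AU = 6.15305e+12 m.
Use the vis-viva equation v² = GM(2/r − 1/a) with a = (rₚ + rₐ)/2 = (6.6213e+11 + 6.15305e+12)/2 = 3.40759e+12 m.
vₚ = √(GM · (2/rₚ − 1/a)) = √(2.98e+15 · (2/6.6213e+11 − 1/3.40759e+12)) m/s ≈ 90.15 m/s = 0.01902 AU/year.
vₐ = √(GM · (2/rₐ − 1/a)) = √(2.98e+15 · (2/6.15305e+12 − 1/3.40759e+12)) m/s ≈ 9.701 m/s = 0.002047 AU/year.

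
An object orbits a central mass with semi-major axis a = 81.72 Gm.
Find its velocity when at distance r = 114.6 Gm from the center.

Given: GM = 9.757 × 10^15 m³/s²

Convert to SI: a = 81.72 Gm = 8.172e+10 m; r = 114.6 Gm = 1.146e+11 m.
Vis-viva: v = √(GM · (2/r − 1/a)).
2/r − 1/a = 2/1.146e+11 − 1/8.172e+10 = 5.2151e-12 m⁻¹.
v = √(9.757e+15 · 5.2151e-12) m/s ≈ 225.6 m/s = 225.6 m/s.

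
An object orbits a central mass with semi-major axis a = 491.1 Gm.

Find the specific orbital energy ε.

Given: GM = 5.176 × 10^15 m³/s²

Convert to SI: a = 491.1 Gm = 4.911e+11 m.
ε = −GM / (2a).
ε = −5.176e+15 / (2 · 4.911e+11) J/kg ≈ -5270 J/kg = -5.27 kJ/kg.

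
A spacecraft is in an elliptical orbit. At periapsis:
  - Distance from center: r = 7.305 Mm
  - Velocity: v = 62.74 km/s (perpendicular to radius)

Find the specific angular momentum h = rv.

Convert to SI: r = 7.305 Mm = 7.305e+06 m; v = 62.74 km/s = 62740 m/s.
With v perpendicular to r, h = r · v.
h = 7.305e+06 · 62740 m²/s ≈ 4.583e+11 m²/s.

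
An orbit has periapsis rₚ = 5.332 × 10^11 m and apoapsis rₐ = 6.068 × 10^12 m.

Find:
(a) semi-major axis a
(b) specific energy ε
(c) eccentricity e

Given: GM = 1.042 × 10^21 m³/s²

(a) a = (rₚ + rₐ)/2 = (5.332e+11 + 6.068e+12)/2 ≈ 3.301e+12 m
(b) With a = (rₚ + rₐ)/2 = 3.3006e+12 m, ε = −GM/(2a) = −1.042e+21/(2 · 3.3006e+12) J/kg ≈ -1.579e+08 J/kg
(c) e = (rₐ − rₚ)/(rₐ + rₚ) = (6.068e+12 − 5.332e+11)/(6.068e+12 + 5.332e+11) ≈ 0.8385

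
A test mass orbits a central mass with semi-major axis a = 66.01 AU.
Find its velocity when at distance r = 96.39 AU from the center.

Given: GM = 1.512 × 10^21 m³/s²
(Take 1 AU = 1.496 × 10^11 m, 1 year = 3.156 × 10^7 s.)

Convert to SI: a = 66.01 AU = 9.8751e+12 m; r = 96.39 AU = 1.44199e+13 m.
Vis-viva: v = √(GM · (2/r − 1/a)).
2/r − 1/a = 2/1.44199e+13 − 1/9.8751e+12 = 3.7432e-14 m⁻¹.
v = √(1.512e+21 · 3.7432e-14) m/s ≈ 7523 m/s = 1.587 AU/year.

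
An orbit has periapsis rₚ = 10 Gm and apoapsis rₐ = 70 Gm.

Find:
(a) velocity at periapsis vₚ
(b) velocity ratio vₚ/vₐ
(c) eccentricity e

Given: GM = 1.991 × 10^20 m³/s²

Convert to SI: rₚ = 10 Gm = 1e+10 m; rₐ = 70 Gm = 7e+10 m.
(a) With a = (rₚ + rₐ)/2 = 4e+10 m, vₚ = √(GM (2/rₚ − 1/a)) = √(1.991e+20 · (2/1e+10 − 1/4e+10)) m/s ≈ 1.867e+05 m/s
(b) Conservation of angular momentum (rₚvₚ = rₐvₐ) gives vₚ/vₐ = rₐ/rₚ = 7e+10/1e+10 ≈ 7
(c) e = (rₐ − rₚ)/(rₐ + rₚ) = (7e+10 − 1e+10)/(7e+10 + 1e+10) ≈ 0.75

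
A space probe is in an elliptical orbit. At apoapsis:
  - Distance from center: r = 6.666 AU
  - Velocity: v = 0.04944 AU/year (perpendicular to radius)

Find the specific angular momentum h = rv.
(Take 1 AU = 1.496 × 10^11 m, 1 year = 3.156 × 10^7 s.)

Convert to SI: r = 6.666 AU = 9.97234e+11 m; v = 0.04944 AU/year = 234.354 m/s.
With v perpendicular to r, h = r · v.
h = 9.97234e+11 · 234.354 m²/s ≈ 2.337e+14 m²/s.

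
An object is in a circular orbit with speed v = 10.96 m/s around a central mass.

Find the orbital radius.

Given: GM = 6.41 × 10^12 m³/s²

For a circular orbit, v² = GM / r, so r = GM / v².
r = 6.41e+12 / (10.96)² m ≈ 5.336e+10 m = 5.336 × 10^10 m.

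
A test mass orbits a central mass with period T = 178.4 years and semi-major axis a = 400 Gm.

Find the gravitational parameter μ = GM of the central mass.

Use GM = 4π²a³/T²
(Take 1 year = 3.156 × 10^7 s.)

Convert to SI: T = 178.4 years = 5.6303e+09 s; a = 400 Gm = 4e+11 m.
GM = 4π² · a³ / T².
GM = 4π² · (4e+11)³ / (5.6303e+09)² m³/s² ≈ 7.97e+16 m³/s² = 7.97 × 10^16 m³/s².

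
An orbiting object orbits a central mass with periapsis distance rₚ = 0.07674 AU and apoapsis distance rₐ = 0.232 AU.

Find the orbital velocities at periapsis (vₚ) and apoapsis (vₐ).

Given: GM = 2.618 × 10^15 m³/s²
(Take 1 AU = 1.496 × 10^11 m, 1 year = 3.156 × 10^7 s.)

Convert to SI: rₚ = 0.07674 AU = 1.14803e+10 m; rₐ = 0.232 AU = 3.47072e+10 m.
Use the vis-viva equation v² = GM(2/r − 1/a) with a = (rₚ + rₐ)/2 = (1.14803e+10 + 3.47072e+10)/2 = 2.30938e+10 m.
vₚ = √(GM · (2/rₚ − 1/a)) = √(2.618e+15 · (2/1.14803e+10 − 1/2.30938e+10)) m/s ≈ 585.4 m/s = 0.1235 AU/year.
vₐ = √(GM · (2/rₐ − 1/a)) = √(2.618e+15 · (2/3.47072e+10 − 1/2.30938e+10)) m/s ≈ 193.6 m/s = 0.04085 AU/year.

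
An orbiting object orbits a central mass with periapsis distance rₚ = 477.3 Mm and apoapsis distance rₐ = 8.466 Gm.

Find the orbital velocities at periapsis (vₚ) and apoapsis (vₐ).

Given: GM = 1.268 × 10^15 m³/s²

Convert to SI: rₚ = 477.3 Mm = 4.773e+08 m; rₐ = 8.466 Gm = 8.466e+09 m.
Use the vis-viva equation v² = GM(2/r − 1/a) with a = (rₚ + rₐ)/2 = (4.773e+08 + 8.466e+09)/2 = 4.47165e+09 m.
vₚ = √(GM · (2/rₚ − 1/a)) = √(1.268e+15 · (2/4.773e+08 − 1/4.47165e+09)) m/s ≈ 2243 m/s = 2.243 km/s.
vₐ = √(GM · (2/rₐ − 1/a)) = √(1.268e+15 · (2/8.466e+09 − 1/4.47165e+09)) m/s ≈ 126.4 m/s = 126.4 m/s.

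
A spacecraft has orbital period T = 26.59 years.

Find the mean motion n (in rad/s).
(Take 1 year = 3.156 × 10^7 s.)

Convert to SI: T = 26.59 years = 8.3918e+08 s.
n = 2π / T.
n = 2π / 8.3918e+08 s ≈ 7.487e-09 rad/s.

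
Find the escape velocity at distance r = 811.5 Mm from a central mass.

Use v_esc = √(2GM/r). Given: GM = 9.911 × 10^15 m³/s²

Convert to SI: r = 811.5 Mm = 8.115e+08 m.
Escape velocity comes from setting total energy to zero: ½v² − GM/r = 0 ⇒ v_esc = √(2GM / r).
v_esc = √(2 · 9.911e+15 / 8.115e+08) m/s ≈ 4942 m/s = 4.942 km/s.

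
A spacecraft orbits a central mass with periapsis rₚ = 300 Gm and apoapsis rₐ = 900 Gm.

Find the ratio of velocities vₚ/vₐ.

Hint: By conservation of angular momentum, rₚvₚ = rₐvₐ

Convert to SI: rₚ = 300 Gm = 3e+11 m; rₐ = 900 Gm = 9e+11 m.
Conservation of angular momentum gives rₚvₚ = rₐvₐ, so vₚ/vₐ = rₐ/rₚ.
vₚ/vₐ = 9e+11 / 3e+11 ≈ 3.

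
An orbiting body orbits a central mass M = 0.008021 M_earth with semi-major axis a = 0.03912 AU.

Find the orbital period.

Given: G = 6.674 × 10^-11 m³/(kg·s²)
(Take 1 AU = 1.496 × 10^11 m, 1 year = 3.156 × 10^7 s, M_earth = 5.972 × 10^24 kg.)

Convert to SI: a = 0.03912 AU = 5.85235e+09 m; M = 0.008021 M_earth = 4.79014e+22 kg.
GM = G · M = 6.674e-11 · 4.79014e+22 = 3.19694e+12 m³/s².
Kepler's third law: T = 2π √(a³ / GM).
Substituting a = 5.85235e+09 m and GM = 3.19694e+12 m³/s²:
T = 2π √((5.85235e+09)³ / 3.19694e+12) s
T ≈ 1.573e+09 s = 49.85 years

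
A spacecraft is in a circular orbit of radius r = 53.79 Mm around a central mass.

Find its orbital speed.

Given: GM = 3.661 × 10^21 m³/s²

Convert to SI: r = 53.79 Mm = 5.379e+07 m.
For a circular orbit, gravity supplies the centripetal force, so v = √(GM / r).
v = √(3.661e+21 / 5.379e+07) m/s ≈ 8.25e+06 m/s = 8250 km/s.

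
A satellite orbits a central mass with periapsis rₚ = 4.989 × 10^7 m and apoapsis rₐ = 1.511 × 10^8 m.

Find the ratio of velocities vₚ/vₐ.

Conservation of angular momentum gives rₚvₚ = rₐvₐ, so vₚ/vₐ = rₐ/rₚ.
vₚ/vₐ = 1.511e+08 / 4.989e+07 ≈ 3.029.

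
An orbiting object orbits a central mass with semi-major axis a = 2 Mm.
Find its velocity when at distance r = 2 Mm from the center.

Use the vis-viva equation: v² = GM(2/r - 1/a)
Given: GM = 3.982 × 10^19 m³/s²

Convert to SI: a = 2 Mm = 2e+06 m; r = 2 Mm = 2e+06 m.
Vis-viva: v = √(GM · (2/r − 1/a)).
2/r − 1/a = 2/2e+06 − 1/2e+06 = 5e-07 m⁻¹.
v = √(3.982e+19 · 5e-07) m/s ≈ 4.462e+06 m/s = 4462 km/s.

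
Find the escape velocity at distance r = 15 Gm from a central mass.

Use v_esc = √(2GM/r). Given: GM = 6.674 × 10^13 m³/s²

Convert to SI: r = 15 Gm = 1.5e+10 m.
Escape velocity comes from setting total energy to zero: ½v² − GM/r = 0 ⇒ v_esc = √(2GM / r).
v_esc = √(2 · 6.674e+13 / 1.5e+10) m/s ≈ 94.33 m/s = 94.33 m/s.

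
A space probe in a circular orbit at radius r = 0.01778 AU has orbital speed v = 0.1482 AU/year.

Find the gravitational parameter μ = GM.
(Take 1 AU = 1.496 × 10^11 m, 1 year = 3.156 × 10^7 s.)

Convert to SI: r = 0.01778 AU = 2.65989e+09 m; v = 0.1482 AU/year = 702.494 m/s.
For a circular orbit v² = GM/r, so GM = v² · r.
GM = (702.494)² · 2.65989e+09 m³/s² ≈ 1.313e+15 m³/s² = 1.313 × 10^15 m³/s².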